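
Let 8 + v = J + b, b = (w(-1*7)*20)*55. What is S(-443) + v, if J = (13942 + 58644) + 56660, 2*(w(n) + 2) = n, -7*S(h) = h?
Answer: 862759/7 ≈ 1.2325e+5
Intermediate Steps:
S(h) = -h/7
w(n) = -2 + n/2
J = 129246 (J = 72586 + 56660 = 129246)
b = -6050 (b = ((-2 + (-1*7)/2)*20)*55 = ((-2 + (½)*(-7))*20)*55 = ((-2 - 7/2)*20)*55 = -11/2*20*55 = -110*55 = -6050)
v = 123188 (v = -8 + (129246 - 6050) = -8 + 123196 = 123188)
S(-443) + v = -⅐*(-443) + 123188 = 443/7 + 123188 = 862759/7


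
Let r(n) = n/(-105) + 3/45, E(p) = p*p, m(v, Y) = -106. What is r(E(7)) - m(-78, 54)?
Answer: 528/5 ≈ 105.60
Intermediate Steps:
E(p) = p²
r(n) = 1/15 - n/105 (r(n) = n*(-1/105) + 3*(1/45) = -n/105 + 1/15 = 1/15 - n/105)
r(E(7)) - m(-78, 54) = (1/15 - 1/105*7²) - 1*(-106) = (1/15 - 1/105*49) + 106 = (1/15 - 7/15) + 106 = -⅖ + 106 = 528/5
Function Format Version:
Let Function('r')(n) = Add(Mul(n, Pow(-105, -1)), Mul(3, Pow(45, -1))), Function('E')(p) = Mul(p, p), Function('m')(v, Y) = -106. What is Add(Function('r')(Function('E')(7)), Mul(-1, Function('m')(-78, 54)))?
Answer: Rational(528, 5) ≈ 105.60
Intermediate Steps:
Function('E')(p) = Pow(p, 2)
Function('r')(n) = Add(Rational(1, 15), Mul(Rational(-1, 105), n)) (Function('r')(n) = Add(Mul(n, Rational(-1, 105)), Mul(3, Rational(1, 45))) = Add(Mul(Rational(-1, 105), n), Rational(1, 15)) = Add(Rational(1, 15), Mul(Rational(-1, 105), n)))
Add(Function('r')(Function('E')(7)), Mul(-1, Function('m')(-78, 54))) = Add(Add(Rational(1, 15), Mul(Rational(-1, 105), Pow(7, 2))), Mul(-1, -106)) = Add(Add(Rational(1, 15), Mul(Rational(-1, 105), 49)), 106) = Add(Add(Rational(1, 15), Rational(-7, 15)), 106) = Add(Rational(-2, 5), 106) = Rational(528, 5)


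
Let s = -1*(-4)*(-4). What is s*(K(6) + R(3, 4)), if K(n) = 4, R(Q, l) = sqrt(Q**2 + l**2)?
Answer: -144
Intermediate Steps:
s = -16 (s = 4*(-4) = -16)
s*(K(6) + R(3, 4)) = -16*(4 + sqrt(3**2 + 4**2)) = -16*(4 + sqrt(9 + 16)) = -16*(4 + sqrt(25)) = -16*(4 + 5) = -16*9 = -144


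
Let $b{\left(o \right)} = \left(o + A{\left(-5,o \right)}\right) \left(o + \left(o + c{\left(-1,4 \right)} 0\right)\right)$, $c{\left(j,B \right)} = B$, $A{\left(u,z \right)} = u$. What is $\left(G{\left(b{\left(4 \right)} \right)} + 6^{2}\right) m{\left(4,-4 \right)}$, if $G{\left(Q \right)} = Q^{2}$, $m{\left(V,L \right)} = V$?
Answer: $400$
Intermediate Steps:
$b{\left(o \right)} = 2 o \left(-5 + o\right)$ ($b{\left(o \right)} = \left(o - 5\right) \left(o + \left(o + 4 \cdot 0\right)\right) = \left(-5 + o\right) \left(o + \left(o + 0\right)\right) = \left(-5 + o\right) \left(o + o\right) = \left(-5 + o\right) 2 o = 2 o \left(-5 + o\right)$)
$\left(G{\left(b{\left(4 \right)} \right)} + 6^{2}\right) m{\left(4,-4 \right)} = \left(\left(2 \cdot 4 \left(-5 + 4\right)\right)^{2} + 6^{2}\right) 4 = \left(\left(2 \cdot 4 \left(-1\right)\right)^{2} + 36\right) 4 = \left(\left(-8\right)^{2} + 36\right) 4 = \left(64 + 36\right) 4 = 100 \cdot 4 = 400$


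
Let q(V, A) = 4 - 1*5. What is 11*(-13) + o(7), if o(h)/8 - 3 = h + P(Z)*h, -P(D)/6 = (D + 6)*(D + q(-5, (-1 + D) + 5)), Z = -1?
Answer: 3297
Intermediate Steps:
q(V, A) = -1 (q(V, A) = 4 - 5 = -1)
P(D) = -6*(-1 + D)*(6 + D) (P(D) = -6*(D + 6)*(D - 1) = -6*(6 + D)*(-1 + D) = -6*(-1 + D)*(6 + D))
o(h) = 24 + 488*h (o(h) = 24 + 8*(h + (36 - 30*(-1) - 6*(-1)**2)*h) = 24 + 8*(h + (36 + 30 - 6*1)*h) = 24 + 8*(h + (36 + 30 - 6)*h) = 24 + 8*(h + 60*h) = 24 + 8*(61*h) = 24 + 488*h)
11*(-13) + o(7) = 11*(-13) + (24 + 488*7) = -143 + (24 + 3416) = -143 + 3440 = 3297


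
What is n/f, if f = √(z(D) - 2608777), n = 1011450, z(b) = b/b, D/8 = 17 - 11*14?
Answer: -168575*I*√72466/72466 ≈ -626.22*I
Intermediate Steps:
D = -1096 (D = 8*(17 - 11*14) = 8*(17 - 154) = 8*(-137) = -1096)
z(b) = 1
f = 6*I*√72466 (f = √(1 - 2608777) = √(-2608776) = 6*I*√72466 ≈ 1615.2*I)
n/f = 1011450/((6*I*√72466)) = 1011450*(-I*√72466/434796) = -168575*I*√72466/72466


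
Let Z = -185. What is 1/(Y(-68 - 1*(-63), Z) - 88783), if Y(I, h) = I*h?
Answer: -1/87858 ≈ -1.1382e-5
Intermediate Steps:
1/(Y(-68 - 1*(-63), Z) - 88783) = 1/((-68 - 1*(-63))*(-185) - 88783) = 1/((-68 + 63)*(-185) - 88783) = 1/(-5*(-185) - 88783) = 1/(925 - 88783) = 1/(-87858) = -1/87858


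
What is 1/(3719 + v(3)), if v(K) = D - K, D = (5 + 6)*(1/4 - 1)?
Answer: 4/14831 ≈ 0.00026971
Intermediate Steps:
D = -33/4 (D = 11*(1/4 - 1) = 11*(-3/4) = -33/4 ≈ -8.2500)
v(K) = -33/4 - K
1/(3719 + v(3)) = 1/(3719 + (-33/4 - 1*3)) = 1/(3719 + (-33/4 - 3)) = 1/(3719 - 45/4) = 1/(14831/4) = 4/14831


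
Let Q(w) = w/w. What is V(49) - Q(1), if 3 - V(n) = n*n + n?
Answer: -2448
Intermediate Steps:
Q(w) = 1
V(n) = 3 - n - n**2 (V(n) = 3 - (n*n + n) = 3 - (n**2 + n) = 3 - (n + n**2) = 3 + (-n - n**2) = 3 - n - n**2)
V(49) - Q(1) = (3 - 1*49 - 1*49**2) - 1*1 = (3 - 49 - 1*2401) - 1 = (3 - 49 - 2401) - 1 = -2447 - 1 = -2448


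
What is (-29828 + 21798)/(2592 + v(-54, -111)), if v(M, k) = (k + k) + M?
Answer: -4015/1158 ≈ -3.4672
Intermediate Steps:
v(M, k) = M + 2*k (v(M, k) = 2*k + M = M + 2*k)
(-29828 + 21798)/(2592 + v(-54, -111)) = (-29828 + 21798)/(2592 + (-54 + 2*(-111))) = -8030/(2592 + (-54 - 222)) = -8030/(2592 - 276) = -8030/2316 = -8030*1/2316 = -4015/1158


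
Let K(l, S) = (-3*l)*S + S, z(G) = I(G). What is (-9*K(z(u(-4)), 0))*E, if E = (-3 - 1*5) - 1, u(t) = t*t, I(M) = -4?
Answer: 0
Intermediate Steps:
u(t) = t²
z(G) = -4
K(l, S) = S - 3*S*l (K(l, S) = -3*S*l + S = S - 3*S*l)
E = -9 (E = (-3 - 5) - 1 = -8 - 1 = -9)
(-9*K(z(u(-4)), 0))*E = -0*(1 - 3*(-4))*(-9) = -0*(1 + 12)*(-9) = -0*13*(-9) = -9*0*(-9) = 0*(-9) = 0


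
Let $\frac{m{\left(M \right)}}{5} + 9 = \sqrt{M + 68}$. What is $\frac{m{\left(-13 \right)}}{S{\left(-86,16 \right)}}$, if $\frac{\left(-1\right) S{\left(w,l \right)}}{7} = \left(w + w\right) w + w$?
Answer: $\frac{5}{11438} - \frac{5 \sqrt{55}}{102942} \approx 7.6927 \cdot 10^{-5}$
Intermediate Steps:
$S{\left(w,l \right)} = - 14 w^{2} - 7 w$ ($S{\left(w,l \right)} = - 7 \left(\left(w + w\right) w + w\right) = - 7 \left(2 w w + w\right) = - 7 \left(2 w^{2} + w\right) = - 7 \left(w + 2 w^{2}\right) = - 14 w^{2} - 7 w$)
$m{\left(M \right)} = -45 + 5 \sqrt{68 + M}$ ($m{\left(M \right)} = -45 + 5 \sqrt{M + 68} = -45 + 5 \sqrt{68 + M}$)
$\frac{m{\left(-13 \right)}}{S{\left(-86,16 \right)}} = \frac{-45 + 5 \sqrt{68 - 13}}{\left(-7\right) \left(-86\right) \left(1 + 2 \left(-86\right)\right)} = \frac{-45 + 5 \sqrt{55}}{\left(-7\right) \left(-86\right) \left(1 - 172\right)} = \frac{-45 + 5 \sqrt{55}}{\left(-7\right) \left(-86\right) \left(-171\right)} = \frac{-45 + 5 \sqrt{55}}{-102942} = \left(-45 + 5 \sqrt{55}\right) \left(- \frac{1}{102942}\right) = \frac{5}{11438} - \frac{5 \sqrt{55}}{102942}$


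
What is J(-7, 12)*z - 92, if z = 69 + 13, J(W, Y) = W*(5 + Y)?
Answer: -9850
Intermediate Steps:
z = 82
J(-7, 12)*z - 92 = -7*(5 + 12)*82 - 92 = -7*17*82 - 92 = -119*82 - 92 = -9758 - 92 = -9850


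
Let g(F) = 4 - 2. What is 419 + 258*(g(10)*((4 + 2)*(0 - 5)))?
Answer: -15061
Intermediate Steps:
g(F) = 2
419 + 258*(g(10)*((4 + 2)*(0 - 5))) = 419 + 258*(2*((4 + 2)*(0 - 5))) = 419 + 258*(2*(6*(-5))) = 419 + 258*(2*(-30)) = 419 + 258*(-60) = 419 - 15480 = -15061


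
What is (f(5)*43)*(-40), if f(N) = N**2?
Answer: -43000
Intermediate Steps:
(f(5)*43)*(-40) = (5**2*43)*(-40) = (25*43)*(-40) = 1075*(-40) = -43000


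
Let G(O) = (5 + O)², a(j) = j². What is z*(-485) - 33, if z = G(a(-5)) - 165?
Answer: -356508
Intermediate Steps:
z = 735 (z = (5 + (-5)²)² - 165 = (5 + 25)² - 165 = 30² - 165 = 900 - 165 = 735)
z*(-485) - 33 = 735*(-485) - 33 = -356475 - 33 = -356508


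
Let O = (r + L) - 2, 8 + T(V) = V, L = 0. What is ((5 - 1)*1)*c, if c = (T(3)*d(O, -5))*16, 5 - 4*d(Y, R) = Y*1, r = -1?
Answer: -640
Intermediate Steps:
T(V) = -8 + V
O = -3 (O = (-1 + 0) - 2 = -1 - 2 = -3)
d(Y, R) = 5/4 - Y/4
c = -160 (c = ((-8 + 3)*(5/4 - 1/4*(-3)))*16 = -5*(5/4 + 3/4)*16 = -5*2*16 = -10*16 = -160)
((5 - 1)*1)*c = ((5 - 1)*1)*(-160) = (4*1)*(-160) = 4*(-160) = -640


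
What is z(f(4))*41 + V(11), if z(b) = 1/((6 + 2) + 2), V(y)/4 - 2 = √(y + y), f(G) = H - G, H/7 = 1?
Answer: 121/10 + 4*√22 ≈ 30.862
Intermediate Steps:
H = 7 (H = 7*1 = 7)
f(G) = 7 - G
V(y) = 8 + 4*√2*√y (V(y) = 8 + 4*√(y + y) = 8 + 4*√(2*y) = 8 + 4*(√2*√y) = 8 + 4*√2*√y)
z(b) = ⅒ (z(b) = 1/(8 + 2) = 1/10 = ⅒)
z(f(4))*41 + V(11) = (⅒)*41 + (8 + 4*√2*√11) = 41/10 + (8 + 4*√22) = 121/10 + 4*√22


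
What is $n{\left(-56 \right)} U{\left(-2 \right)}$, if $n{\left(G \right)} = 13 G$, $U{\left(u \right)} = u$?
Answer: $1456$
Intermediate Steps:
$n{\left(-56 \right)} U{\left(-2 \right)} = 13 \left(-56\right) \left(-2\right) = \left(-728\right) \left(-2\right) = 1456$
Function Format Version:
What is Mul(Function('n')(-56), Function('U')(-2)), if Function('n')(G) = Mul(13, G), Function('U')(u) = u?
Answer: 1456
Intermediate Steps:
Mul(Function('n')(-56), Function('U')(-2)) = Mul(Mul(13, -56), -2) = Mul(-728, -2) = 1456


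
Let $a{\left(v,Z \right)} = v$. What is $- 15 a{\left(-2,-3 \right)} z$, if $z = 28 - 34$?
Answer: $-180$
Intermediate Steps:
$z = -6$
$- 15 a{\left(-2,-3 \right)} z = \left(-15\right) \left(-2\right) \left(-6\right) = 30 \left(-6\right) = -180$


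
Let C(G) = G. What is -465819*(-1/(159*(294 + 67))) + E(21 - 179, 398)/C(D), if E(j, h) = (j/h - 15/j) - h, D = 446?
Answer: 1937803314107/268304584556 ≈ 7.2224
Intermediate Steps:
E(j, h) = -h - 15/j + j/h (E(j, h) = (-15/j + j/h) - h = -h - 15/j + j/h)
-465819*(-1/(159*(294 + 67))) + E(21 - 179, 398)/C(D) = -465819*(-1/(159*(294 + 67))) + (-1*398 - 15/(21 - 179) + (21 - 179)/398)/446 = -465819/(361*(-159)) + (-398 - 15/(-158) - 158*1/398)*(1/446) = -465819/(-57399) + (-398 - 15*(-1/158) - 79/199)*(1/446) = -465819*(-1/57399) + (-398 + 15/158 - 79/199)*(1/446) = 155273/19133 - 12523413/31442*1/446 = 155273/19133 - 12523413/14023132 = 1937803314107/268304584556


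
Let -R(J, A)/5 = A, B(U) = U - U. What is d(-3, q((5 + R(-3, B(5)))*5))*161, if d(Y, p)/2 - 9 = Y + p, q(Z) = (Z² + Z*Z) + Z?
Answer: 412482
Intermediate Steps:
B(U) = 0
R(J, A) = -5*A
q(Z) = Z + 2*Z² (q(Z) = (Z² + Z²) + Z = 2*Z² + Z = Z + 2*Z²)
d(Y, p) = 18 + 2*Y + 2*p (d(Y, p) = 18 + 2*(Y + p) = 18 + (2*Y + 2*p) = 18 + 2*Y + 2*p)
d(-3, q((5 + R(-3, B(5)))*5))*161 = (18 + 2*(-3) + 2*(((5 - 5*0)*5)*(1 + 2*((5 - 5*0)*5))))*161 = (18 - 6 + 2*(((5 + 0)*5)*(1 + 2*((5 + 0)*5))))*161 = (18 - 6 + 2*((5*5)*(1 + 2*(5*5))))*161 = (18 - 6 + 2*(25*(1 + 2*25)))*161 = (18 - 6 + 2*(25*(1 + 50)))*161 = (18 - 6 + 2*(25*51))*161 = (18 - 6 + 2*1275)*161 = (18 - 6 + 2550)*161 = 2562*161 = 412482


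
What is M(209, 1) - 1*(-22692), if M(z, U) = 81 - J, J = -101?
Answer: 22874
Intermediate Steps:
M(z, U) = 182 (M(z, U) = 81 - 1*(-101) = 81 + 101 = 182)
M(209, 1) - 1*(-22692) = 182 - 1*(-22692) = 182 + 22692 = 22874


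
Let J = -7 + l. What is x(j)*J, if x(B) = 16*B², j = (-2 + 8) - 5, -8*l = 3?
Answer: -118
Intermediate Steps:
l = -3/8 (l = -⅛*3 = -3/8 ≈ -0.37500)
j = 1 (j = 6 - 5 = 1)
J = -59/8 (J = -7 - 3/8 = -59/8 ≈ -7.3750)
x(j)*J = (16*1²)*(-59/8) = (16*1)*(-59/8) = 16*(-59/8) = -118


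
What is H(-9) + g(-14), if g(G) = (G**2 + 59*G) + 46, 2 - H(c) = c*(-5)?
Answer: -627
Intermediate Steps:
H(c) = 2 + 5*c (H(c) = 2 - c*(-5) = 2 - (-5)*c = 2 + 5*c)
g(G) = 46 + G**2 + 59*G
H(-9) + g(-14) = (2 + 5*(-9)) + (46 + (-14)**2 + 59*(-14)) = (2 - 45) + (46 + 196 - 826) = -43 - 584 = -627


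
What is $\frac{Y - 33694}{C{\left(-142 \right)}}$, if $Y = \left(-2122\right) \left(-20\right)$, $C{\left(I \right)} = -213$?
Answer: $- \frac{8746}{213} \approx -41.061$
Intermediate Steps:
$Y = 42440$
$\frac{Y - 33694}{C{\left(-142 \right)}} = \frac{42440 - 33694}{-213} = 8746 \left(- \frac{1}{213}\right) = - \frac{8746}{213}$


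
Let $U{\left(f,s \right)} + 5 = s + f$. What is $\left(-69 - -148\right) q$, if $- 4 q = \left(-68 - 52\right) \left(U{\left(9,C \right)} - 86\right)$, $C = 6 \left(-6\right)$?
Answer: $-279660$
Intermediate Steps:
$C = -36$
$U{\left(f,s \right)} = -5 + f + s$ ($U{\left(f,s \right)} = -5 + \left(s + f\right) = -5 + \left(f + s\right) = -5 + f + s$)
$q = -3540$ ($q = - \frac{\left(-68 - 52\right) \left(\left(-5 + 9 - 36\right) - 86\right)}{4} = - \frac{\left(-120\right) \left(-32 - 86\right)}{4} = - \frac{\left(-120\right) \left(-118\right)}{4} = \left(- \frac{1}{4}\right) 14160 = -3540$)
$\left(-69 - -148\right) q = \left(-69 - -148\right) \left(-3540\right) = \left(-69 + 148\right) \left(-3540\right) = 79 \left(-3540\right) = -279660$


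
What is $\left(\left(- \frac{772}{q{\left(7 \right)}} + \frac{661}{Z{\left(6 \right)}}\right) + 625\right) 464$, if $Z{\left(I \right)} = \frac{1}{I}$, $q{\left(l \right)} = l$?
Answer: $\frac{14553360}{7} \approx 2.0791 \cdot 10^{6}$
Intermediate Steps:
$\left(\left(- \frac{772}{q{\left(7 \right)}} + \frac{661}{Z{\left(6 \right)}}\right) + 625\right) 464 = \left(\left(- \frac{772}{7} + \frac{661}{\frac{1}{6}}\right) + 625\right) 464 = \left(\left(\left(-772\right) \frac{1}{7} + 661 \frac{1}{\frac{1}{6}}\right) + 625\right) 464 = \left(\left(- \frac{772}{7} + 661 \cdot 6\right) + 625\right) 464 = \left(\left(- \frac{772}{7} + 3966\right) + 625\right) 464 = \left(\frac{26990}{7} + 625\right) 464 = \frac{31365}{7} \cdot 464 = \frac{14553360}{7}$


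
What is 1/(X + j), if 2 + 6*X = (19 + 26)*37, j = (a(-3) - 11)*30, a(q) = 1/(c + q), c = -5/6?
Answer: -138/8371 ≈ -0.016485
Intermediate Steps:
c = -⅚ (c = -5*⅙ = -⅚ ≈ -0.83333)
a(q) = 1/(-⅚ + q)
j = -7770/23 (j = (6/(-5 + 6*(-3)) - 11)*30 = (6/(-5 - 18) - 11)*30 = (6/(-23) - 11)*30 = (6*(-1/23) - 11)*30 = (-6/23 - 11)*30 = -259/23*30 = -7770/23 ≈ -337.83)
X = 1663/6 (X = -⅓ + ((19 + 26)*37)/6 = -⅓ + (45*37)/6 = -⅓ + (⅙)*1665 = -⅓ + 555/2 = 1663/6 ≈ 277.17)
1/(X + j) = 1/(1663/6 - 7770/23) = 1/(-8371/138) = -138/8371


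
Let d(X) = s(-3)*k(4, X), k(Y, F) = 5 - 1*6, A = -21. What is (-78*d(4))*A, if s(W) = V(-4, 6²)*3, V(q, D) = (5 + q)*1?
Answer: -4914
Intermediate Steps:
V(q, D) = 5 + q
k(Y, F) = -1 (k(Y, F) = 5 - 6 = -1)
s(W) = 3 (s(W) = (5 - 4)*3 = 1*3 = 3)
d(X) = -3 (d(X) = 3*(-1) = -3)
(-78*d(4))*A = -78*(-3)*(-21) = 234*(-21) = -4914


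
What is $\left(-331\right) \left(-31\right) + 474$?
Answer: $10735$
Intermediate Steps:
$\left(-331\right) \left(-31\right) + 474 = 10261 + 474 = 10735$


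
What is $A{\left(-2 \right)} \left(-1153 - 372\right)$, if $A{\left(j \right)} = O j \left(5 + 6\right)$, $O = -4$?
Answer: $-134200$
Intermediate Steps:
$A{\left(j \right)} = - 44 j$ ($A{\left(j \right)} = - 4 j \left(5 + 6\right) = - 4 j 11 = - 44 j$)
$A{\left(-2 \right)} \left(-1153 - 372\right) = \left(-44\right) \left(-2\right) \left(-1153 - 372\right) = 88 \left(-1153 - 372\right) = 88 \left(-1525\right) = -134200$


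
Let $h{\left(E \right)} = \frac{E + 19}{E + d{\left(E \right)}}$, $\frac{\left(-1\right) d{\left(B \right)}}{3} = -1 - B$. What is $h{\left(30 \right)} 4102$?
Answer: $\frac{200998}{123} \approx 1634.1$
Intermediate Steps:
$d{\left(B \right)} = 3 + 3 B$ ($d{\left(B \right)} = - 3 \left(-1 - B\right) = 3 + 3 B$)
$h{\left(E \right)} = \frac{19 + E}{3 + 4 E}$ ($h{\left(E \right)} = \frac{E + 19}{E + \left(3 + 3 E\right)} = \frac{19 + E}{3 + 4 E}$)
$h{\left(30 \right)} 4102 = \frac{19 + 30}{3 + 4 \cdot 30} \cdot 4102 = \frac{1}{3 + 120} \cdot 49 \cdot 4102 = \frac{1}{123} \cdot 49 \cdot 4102 = \frac{49}{123} \cdot 4102 = \frac{200998}{123}$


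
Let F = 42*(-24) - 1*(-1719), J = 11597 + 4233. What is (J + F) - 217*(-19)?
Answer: 20664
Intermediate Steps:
J = 15830
F = 711 (F = -1008 + 1719 = 711)
(J + F) - 217*(-19) = (15830 + 711) - 217*(-19) = 16541 + 4123 = 20664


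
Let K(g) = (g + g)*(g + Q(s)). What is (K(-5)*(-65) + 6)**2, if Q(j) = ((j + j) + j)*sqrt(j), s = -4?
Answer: -232836464 + 101212800*I ≈ -2.3284e+8 + 1.0121e+8*I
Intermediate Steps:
Q(j) = 3*j**(3/2) (Q(j) = (2*j + j)*sqrt(j) = (3*j)*sqrt(j) = 3*j**(3/2))
K(g) = 2*g*(g - 24*I) (K(g) = (g + g)*(g + 3*(-4)**(3/2)) = (2*g)*(g + 3*(-8*I)) = (2*g)*(g - 24*I) = 2*g*(g - 24*I))
(K(-5)*(-65) + 6)**2 = ((2*(-5)*(-5 - 24*I))*(-65) + 6)**2 = ((50 + 240*I)*(-65) + 6)**2 = ((-3250 - 15600*I) + 6)**2 = (-3244 - 15600*I)**2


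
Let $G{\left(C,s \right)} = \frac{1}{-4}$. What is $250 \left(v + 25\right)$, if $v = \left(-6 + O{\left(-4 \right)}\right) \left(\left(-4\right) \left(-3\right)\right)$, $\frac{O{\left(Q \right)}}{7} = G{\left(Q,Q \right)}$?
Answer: $-17000$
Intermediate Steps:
$G{\left(C,s \right)} = - \frac{1}{4}$
$O{\left(Q \right)} = - \frac{7}{4}$ ($O{\left(Q \right)} = 7 \left(- \frac{1}{4}\right) = - \frac{7}{4}$)
$v = -93$ ($v = \left(-6 - \frac{7}{4}\right) \left(\left(-4\right) \left(-3\right)\right) = \left(- \frac{31}{4}\right) 12 = -93$)
$250 \left(v + 25\right) = 250 \left(-93 + 25\right) = 250 \left(-68\right) = -17000$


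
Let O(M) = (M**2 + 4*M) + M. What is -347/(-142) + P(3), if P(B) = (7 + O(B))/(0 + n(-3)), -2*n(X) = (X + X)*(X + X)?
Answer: 461/639 ≈ 0.72144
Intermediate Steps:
n(X) = -2*X**2 (n(X) = -(X + X)*(X + X)/2 = -2*X*2*X/2 = -2*X**2)
O(M) = M**2 + 5*M
P(B) = -7/18 - B*(5 + B)/18 (P(B) = (7 + B*(5 + B))/(0 - 2*(-3)**2) = (7 + B*(5 + B))/(0 - 2*9) = (7 + B*(5 + B))/(0 - 18) = (7 + B*(5 + B))/(-18) = (7 + B*(5 + B))*(-1/18) = -7/18 - B*(5 + B)/18)
-347/(-142) + P(3) = -347/(-142) + (-7/18 - 1/18*3*(5 + 3)) = -347*(-1/142) + (-7/18 - 1/18*3*8) = 347/142 + (-7/18 - 4/3) = 347/142 - 31/18 = 461/639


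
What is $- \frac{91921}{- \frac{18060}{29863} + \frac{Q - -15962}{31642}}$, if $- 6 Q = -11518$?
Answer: $\frac{260575365460098}{112362925} \approx 2.3191 \cdot 10^{6}$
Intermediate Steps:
$Q = \frac{5759}{3}$ ($Q = \left(- \frac{1}{6}\right) \left(-11518\right) = \frac{5759}{3} \approx 1919.7$)
$- \frac{91921}{- \frac{18060}{29863} + \frac{Q - -15962}{31642}} = - \frac{91921}{- \frac{18060}{29863} + \frac{\frac{5759}{3} - -15962}{31642}} = - \frac{91921}{\left(-18060\right) \frac{1}{29863} + \left(\frac{5759}{3} + 15962\right) \frac{1}{31642}} = - \frac{91921}{- \frac{18060}{29863} + \frac{53645}{3} \cdot \frac{1}{31642}} = - \frac{91921}{- \frac{18060}{29863} + \frac{53645}{94926}} = - \frac{91921}{- \frac{112362925}{2834775138}} = \left(-91921\right) \left(- \frac{2834775138}{112362925}\right) = \frac{260575365460098}{112362925}$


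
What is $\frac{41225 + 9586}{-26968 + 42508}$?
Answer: $\frac{16937}{5180} \approx 3.2697$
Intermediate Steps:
$\frac{41225 + 9586}{-26968 + 42508} = \frac{50811}{15540} = 50811 \cdot \frac{1}{15540} = \frac{16937}{5180}$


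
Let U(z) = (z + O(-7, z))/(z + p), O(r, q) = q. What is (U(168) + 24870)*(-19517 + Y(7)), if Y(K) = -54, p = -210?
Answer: -486574202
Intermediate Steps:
U(z) = 2*z/(-210 + z) (U(z) = (z + z)/(z - 210) = (2*z)/(-210 + z) = 2*z/(-210 + z))
(U(168) + 24870)*(-19517 + Y(7)) = (2*168/(-210 + 168) + 24870)*(-19517 - 54) = (2*168/(-42) + 24870)*(-19571) = (2*168*(-1/42) + 24870)*(-19571) = (-8 + 24870)*(-19571) = 24862*(-19571) = -486574202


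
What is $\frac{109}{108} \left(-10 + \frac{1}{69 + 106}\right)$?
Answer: $- \frac{63547}{6300} \approx -10.087$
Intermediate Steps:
$\frac{109}{108} \left(-10 + \frac{1}{69 + 106}\right) = 109 \cdot \frac{1}{108} \left(-10 + \frac{1}{175}\right) = \frac{109 \left(-10 + \frac{1}{175}\right)}{108} = \frac{109}{108} \left(- \frac{1749}{175}\right) = - \frac{63547}{6300}$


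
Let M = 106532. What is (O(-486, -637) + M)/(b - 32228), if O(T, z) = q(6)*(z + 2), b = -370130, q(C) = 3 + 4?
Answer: -102087/402358 ≈ -0.25372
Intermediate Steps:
q(C) = 7
O(T, z) = 14 + 7*z (O(T, z) = 7*(z + 2) = 7*(2 + z) = 14 + 7*z)
(O(-486, -637) + M)/(b - 32228) = ((14 + 7*(-637)) + 106532)/(-370130 - 32228) = ((14 - 4459) + 106532)/(-402358) = (-4445 + 106532)*(-1/402358) = 102087*(-1/402358) = -102087/402358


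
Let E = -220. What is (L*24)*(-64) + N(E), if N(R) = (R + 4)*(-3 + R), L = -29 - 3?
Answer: 97320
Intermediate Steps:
L = -32
N(R) = (-3 + R)*(4 + R) (N(R) = (4 + R)*(-3 + R) = (-3 + R)*(4 + R))
(L*24)*(-64) + N(E) = -32*24*(-64) + (-12 - 220 + (-220)**2) = -768*(-64) + (-12 - 220 + 48400) = 49152 + 48168 = 97320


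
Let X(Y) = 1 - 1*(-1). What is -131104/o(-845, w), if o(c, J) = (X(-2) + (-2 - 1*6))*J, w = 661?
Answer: 65552/1983 ≈ 33.057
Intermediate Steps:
X(Y) = 2 (X(Y) = 1 + 1 = 2)
o(c, J) = -6*J (o(c, J) = (2 + (-2 - 1*6))*J = (2 + (-2 - 6))*J = (2 - 8)*J = -6*J)
-131104/o(-845, w) = -131104/((-6*661)) = -131104/(-3966) = -131104*(-1/3966) = 65552/1983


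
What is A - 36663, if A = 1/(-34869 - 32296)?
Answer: -2462470396/67165 ≈ -36663.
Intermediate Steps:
A = -1/67165 (A = 1/(-67165) = -1/67165 ≈ -1.4889e-5)
A - 36663 = -1/67165 - 36663 = -2462470396/67165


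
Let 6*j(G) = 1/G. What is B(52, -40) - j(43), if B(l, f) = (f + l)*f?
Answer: -123841/258 ≈ -480.00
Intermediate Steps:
j(G) = 1/(6*G)
B(l, f) = f*(f + l)
B(52, -40) - j(43) = -40*(-40 + 52) - 1/(6*43) = -40*12 - 1/(6*43) = -480 - 1*1/258 = -480 - 1/258 = -123841/258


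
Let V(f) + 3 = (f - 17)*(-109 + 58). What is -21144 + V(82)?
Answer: -24462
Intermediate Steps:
V(f) = 864 - 51*f (V(f) = -3 + (f - 17)*(-109 + 58) = -3 + (-17 + f)*(-51) = -3 + (867 - 51*f) = 864 - 51*f)
-21144 + V(82) = -21144 + (864 - 51*82) = -21144 + (864 - 4182) = -21144 - 3318 = -24462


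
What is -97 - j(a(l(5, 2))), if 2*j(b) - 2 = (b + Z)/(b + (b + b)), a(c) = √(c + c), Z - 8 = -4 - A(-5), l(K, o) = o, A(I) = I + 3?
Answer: -296/3 ≈ -98.667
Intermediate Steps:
A(I) = 3 + I
Z = 6 (Z = 8 + (-4 - (3 - 5)) = 8 + (-4 - 1*(-2)) = 8 + (-4 + 2) = 8 - 2 = 6)
a(c) = √2*√c (a(c) = √(2*c) = √2*√c)
j(b) = 1 + (6 + b)/(6*b) (j(b) = 1 + ((b + 6)/(b + (b + b)))/2 = 1 + ((6 + b)/(b + 2*b))/2 = 1 + ((6 + b)/((3*b)))/2 = 1 + ((6 + b)*(1/(3*b)))/2 = 1 + ((6 + b)/(3*b))/2 = 1 + (6 + b)/(6*b))
-97 - j(a(l(5, 2))) = -97 - (7/6 + 1/(√2*√2)) = -97 - (7/6 + 1/2) = -97 - (7/6 + ½) = -97 - 1*5/3 = -97 - 5/3 = -296/3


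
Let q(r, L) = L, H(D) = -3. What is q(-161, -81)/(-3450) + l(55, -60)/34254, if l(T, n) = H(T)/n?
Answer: 1849831/78784200 ≈ 0.023480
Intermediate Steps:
l(T, n) = -3/n
q(-161, -81)/(-3450) + l(55, -60)/34254 = -81/(-3450) - 3/(-60)/34254 = -81*(-1/3450) - 3*(-1/60)*(1/34254) = 27/1150 + (1/20)*(1/34254) = 27/1150 + 1/685080 = 1849831/78784200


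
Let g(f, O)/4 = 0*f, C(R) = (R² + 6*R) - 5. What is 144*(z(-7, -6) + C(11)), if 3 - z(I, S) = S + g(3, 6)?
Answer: 27504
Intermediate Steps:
C(R) = -5 + R² + 6*R
g(f, O) = 0 (g(f, O) = 4*(0*f) = 4*0 = 0)
z(I, S) = 3 - S (z(I, S) = 3 - (S + 0) = 3 - S)
144*(z(-7, -6) + C(11)) = 144*((3 - 1*(-6)) + (-5 + 11² + 6*11)) = 144*((3 + 6) + (-5 + 121 + 66)) = 144*(9 + 182) = 144*191 = 27504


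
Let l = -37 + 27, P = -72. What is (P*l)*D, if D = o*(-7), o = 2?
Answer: -10080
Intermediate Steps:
D = -14 (D = 2*(-7) = -14)
l = -10
(P*l)*D = -72*(-10)*(-14) = 720*(-14) = -10080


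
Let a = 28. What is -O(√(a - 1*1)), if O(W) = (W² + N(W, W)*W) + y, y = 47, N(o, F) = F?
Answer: -101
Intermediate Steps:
O(W) = 47 + 2*W² (O(W) = (W² + W*W) + 47 = (W² + W²) + 47 = 2*W² + 47 = 47 + 2*W²)
-O(√(a - 1*1)) = -(47 + 2*(√(28 - 1*1))²) = -(47 + 2*(√(28 - 1))²) = -(47 + 2*(√27)²) = -(47 + 2*(3*√3)²) = -(47 + 2*27) = -(47 + 54) = -1*101 = -101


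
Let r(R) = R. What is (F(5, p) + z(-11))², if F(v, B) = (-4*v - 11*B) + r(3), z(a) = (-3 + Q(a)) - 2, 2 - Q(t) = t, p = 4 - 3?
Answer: 400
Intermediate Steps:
p = 1
Q(t) = 2 - t
z(a) = -3 - a (z(a) = (-3 + (2 - a)) - 2 = (-1 - a) - 2 = -3 - a)
F(v, B) = 3 - 11*B - 4*v (F(v, B) = (-4*v - 11*B) + 3 = (-11*B - 4*v) + 3 = 3 - 11*B - 4*v)
(F(5, p) + z(-11))² = ((3 - 11*1 - 4*5) + (-3 - 1*(-11)))² = ((3 - 11 - 20) + (-3 + 11))² = (-28 + 8)² = (-20)² = 400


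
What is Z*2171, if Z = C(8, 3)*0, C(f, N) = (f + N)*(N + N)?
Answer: 0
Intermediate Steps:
C(f, N) = 2*N*(N + f) (C(f, N) = (N + f)*(2*N) = 2*N*(N + f))
Z = 0 (Z = (2*3*(3 + 8))*0 = (2*3*11)*0 = 66*0 = 0)
Z*2171 = 0*2171 = 0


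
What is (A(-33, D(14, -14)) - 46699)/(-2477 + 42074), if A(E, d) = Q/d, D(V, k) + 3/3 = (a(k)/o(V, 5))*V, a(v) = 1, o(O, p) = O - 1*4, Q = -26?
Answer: -15588/13199 ≈ -1.1810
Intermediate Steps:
o(O, p) = -4 + O (o(O, p) = O - 4 = -4 + O)
D(V, k) = -1 + V/(-4 + V) (D(V, k) = -1 + (1/(-4 + V))*V = -1 + V/(-4 + V))
A(E, d) = -26/d
(A(-33, D(14, -14)) - 46699)/(-2477 + 42074) = (-26/(4/(-4 + 14)) - 46699)/(-2477 + 42074) = (-26/(4/10) - 46699)/39597 = (-26/(4*(1/10)) - 46699)*(1/39597) = (-26/2/5 - 46699)*(1/39597) = (-26*5/2 - 46699)*(1/39597) = (-65 - 46699)*(1/39597) = -46764*1/39597 = -15588/13199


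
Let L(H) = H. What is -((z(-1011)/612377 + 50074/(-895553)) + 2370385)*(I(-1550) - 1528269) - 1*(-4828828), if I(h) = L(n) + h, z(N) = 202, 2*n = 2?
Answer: 1988700527126258972517542/548416059481 ≈ 3.6263e+12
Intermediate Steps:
n = 1 (n = (½)*2 = 1)
I(h) = 1 + h
-((z(-1011)/612377 + 50074/(-895553)) + 2370385)*(I(-1550) - 1528269) - 1*(-4828828) = -((202/612377 + 50074/(-895553)) + 2370385)*((1 - 1550) - 1528269) - 1*(-4828828) = -((202*(1/612377) + 50074*(-1/895553)) + 2370385)*(-1549 - 1528269) + 4828828 = -((202/612377 - 50074/895553) + 2370385)*(-1529818) + 4828828 = -(-30483264192/548416059481 + 2370385)*(-1529818) + 4828828 = -1299957170669605993*(-1529818)/548416059481 + 4828828 = -1*(-1988697878919435300999274/548416059481) + 4828828 = 1988697878919435300999274/548416059481 + 4828828 = 1988700527126258972517542/548416059481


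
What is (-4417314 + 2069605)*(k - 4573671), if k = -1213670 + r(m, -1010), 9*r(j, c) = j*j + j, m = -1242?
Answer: 13184928603847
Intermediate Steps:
r(j, c) = j/9 + j**2/9 (r(j, c) = (j*j + j)/9 = (j**2 + j)/9 = (j + j**2)/9 = j/9 + j**2/9)
k = -1042412 (k = -1213670 + (1/9)*(-1242)*(1 - 1242) = -1213670 + (1/9)*(-1242)*(-1241) = -1213670 + 171258 = -1042412)
(-4417314 + 2069605)*(k - 4573671) = (-4417314 + 2069605)*(-1042412 - 4573671) = -2347709*(-5616083) = 13184928603847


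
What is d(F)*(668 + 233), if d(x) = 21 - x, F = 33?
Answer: -10812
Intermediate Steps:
d(F)*(668 + 233) = (21 - 1*33)*(668 + 233) = (21 - 33)*901 = -12*901 = -10812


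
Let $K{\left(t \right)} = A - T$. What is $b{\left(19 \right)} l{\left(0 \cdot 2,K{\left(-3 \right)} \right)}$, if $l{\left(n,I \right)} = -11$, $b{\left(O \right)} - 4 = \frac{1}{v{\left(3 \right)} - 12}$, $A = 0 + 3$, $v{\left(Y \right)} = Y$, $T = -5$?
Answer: $- \frac{385}{9} \approx -42.778$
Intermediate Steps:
$A = 3$
$b{\left(O \right)} = \frac{35}{9}$ ($b{\left(O \right)} = 4 + \frac{1}{3 - 12} = 4 + \frac{1}{-9} = 4 - \frac{1}{9} = \frac{35}{9}$)
$K{\left(t \right)} = 8$ ($K{\left(t \right)} = 3 - -5 = 3 + 5 = 8$)
$b{\left(19 \right)} l{\left(0 \cdot 2,K{\left(-3 \right)} \right)} = \frac{35}{9} \left(-11\right) = - \frac{385}{9}$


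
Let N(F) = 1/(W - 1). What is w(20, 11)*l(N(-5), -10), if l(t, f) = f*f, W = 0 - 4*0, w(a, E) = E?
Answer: 1100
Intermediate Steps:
W = 0 (W = 0 + 0 = 0)
N(F) = -1 (N(F) = 1/(0 - 1) = 1/(-1) = -1)
l(t, f) = f**2
w(20, 11)*l(N(-5), -10) = 11*(-10)**2 = 11*100 = 1100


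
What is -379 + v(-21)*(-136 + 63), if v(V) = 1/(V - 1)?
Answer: -8265/22 ≈ -375.68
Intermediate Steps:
v(V) = 1/(-1 + V)
-379 + v(-21)*(-136 + 63) = -379 + (-136 + 63)/(-1 - 21) = -379 - 73/(-22) = -379 - 1/22*(-73) = -379 + 73/22 = -8265/22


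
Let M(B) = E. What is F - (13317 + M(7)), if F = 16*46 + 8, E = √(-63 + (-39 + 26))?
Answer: -12573 - 2*I*√19 ≈ -12573.0 - 8.7178*I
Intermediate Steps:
E = 2*I*√19 (E = √(-63 - 13) = √(-76) = 2*I*√19 ≈ 8.7178*I)
M(B) = 2*I*√19
F = 744 (F = 736 + 8 = 744)
F - (13317 + M(7)) = 744 - (13317 + 2*I*√19) = 744 + (-13317 - 2*I*√19) = -12573 - 2*I*√19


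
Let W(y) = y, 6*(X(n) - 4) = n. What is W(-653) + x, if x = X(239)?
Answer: -3655/6 ≈ -609.17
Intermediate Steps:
X(n) = 4 + n/6
x = 263/6 (x = 4 + (1/6)*239 = 4 + 239/6 = 263/6 ≈ 43.833)
W(-653) + x = -653 + 263/6 = -3655/6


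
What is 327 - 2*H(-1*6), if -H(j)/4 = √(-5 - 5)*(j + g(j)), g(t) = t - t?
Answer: 327 - 48*I*√10 ≈ 327.0 - 151.79*I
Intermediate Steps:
g(t) = 0
H(j) = -4*I*j*√10 (H(j) = -4*√(-5 - 5)*(j + 0) = -4*√(-10)*j = -4*I*√10*j = -4*I*j*√10)
327 - 2*H(-1*6) = 327 - 2*(-4*I*(-1*6)*√10) = 327 - 2*(-4*I*(-6)*√10) = 327 - 2*24*I*√10 = 327 - 48*I*√10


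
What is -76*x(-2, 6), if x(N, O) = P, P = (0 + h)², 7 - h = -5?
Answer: -10944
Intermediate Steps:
h = 12 (h = 7 - 1*(-5) = 7 + 5 = 12)
P = 144 (P = (0 + 12)² = 12² = 144)
x(N, O) = 144
-76*x(-2, 6) = -76*144 = -10944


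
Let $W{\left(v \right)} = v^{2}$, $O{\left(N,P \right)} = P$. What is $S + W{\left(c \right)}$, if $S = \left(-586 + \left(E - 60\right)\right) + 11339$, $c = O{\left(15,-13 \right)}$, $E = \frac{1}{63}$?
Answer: $\frac{684307}{63} \approx 10862.0$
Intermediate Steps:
$E = \frac{1}{63} \approx 0.015873$
$c = -13$
$S = \frac{673660}{63}$ ($S = \left(-586 + \left(\frac{1}{63} - 60\right)\right) + 11339 = \left(-586 - \frac{3779}{63}\right) + 11339 = - \frac{40697}{63} + 11339 = \frac{673660}{63} \approx 10693.0$)
$S + W{\left(c \right)} = \frac{673660}{63} + \left(-13\right)^{2} = \frac{673660}{63} + 169 = \frac{684307}{63}$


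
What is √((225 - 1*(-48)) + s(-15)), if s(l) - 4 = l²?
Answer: √502 ≈ 22.405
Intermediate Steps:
s(l) = 4 + l²
√((225 - 1*(-48)) + s(-15)) = √((225 - 1*(-48)) + (4 + (-15)²)) = √((225 + 48) + (4 + 225)) = √(273 + 229) = √502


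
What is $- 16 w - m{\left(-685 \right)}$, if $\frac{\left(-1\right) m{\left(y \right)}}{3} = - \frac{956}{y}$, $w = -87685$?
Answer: $\frac{961030468}{685} \approx 1.403 \cdot 10^{6}$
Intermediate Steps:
$m{\left(y \right)} = \frac{2868}{y}$ ($m{\left(y \right)} = - 3 \left(- \frac{956}{y}\right) = \frac{2868}{y}$)
$- 16 w - m{\left(-685 \right)} = \left(-16\right) \left(-87685\right) - \frac{2868}{-685} = 1402960 - 2868 \left(- \frac{1}{685}\right) = 1402960 - - \frac{2868}{685} = 1402960 + \frac{2868}{685} = \frac{961030468}{685}$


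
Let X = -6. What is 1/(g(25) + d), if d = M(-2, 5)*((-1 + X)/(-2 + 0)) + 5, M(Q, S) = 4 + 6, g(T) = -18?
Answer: 1/22 ≈ 0.045455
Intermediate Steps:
M(Q, S) = 10
d = 40 (d = 10*((-1 - 6)/(-2 + 0)) + 5 = 10*(-7/(-2)) + 5 = 10*(-7*(-1/2)) + 5 = 10*(7/2) + 5 = 35 + 5 = 40)
1/(g(25) + d) = 1/(-18 + 40) = 1/22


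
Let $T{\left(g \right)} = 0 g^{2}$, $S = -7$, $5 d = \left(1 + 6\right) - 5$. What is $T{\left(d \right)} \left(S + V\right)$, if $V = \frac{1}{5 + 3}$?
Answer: $0$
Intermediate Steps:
$d = \frac{2}{5}$ ($d = \frac{\left(1 + 6\right) - 5}{5} = \frac{7 - 5}{5} = \frac{1}{5} \cdot 2 = \frac{2}{5} \approx 0.4$)
$T{\left(g \right)} = 0$
$V = \frac{1}{8} \approx 0.125$
$T{\left(d \right)} \left(S + V\right) = 0 \left(-7 + \frac{1}{8}\right) = 0 \left(- \frac{55}{8}\right) = 0$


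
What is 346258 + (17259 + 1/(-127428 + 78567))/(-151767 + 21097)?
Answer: 1105370568890231/3192333435 ≈ 3.4626e+5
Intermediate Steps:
346258 + (17259 + 1/(-127428 + 78567))/(-151767 + 21097) = 346258 + (17259 + 1/(-48861))/(-130670) = 346258 + (17259 - 1/48861)*(-1/130670) = 346258 + (843291998/48861)*(-1/130670) = 346258 - 421645999/3192333435 = 1105370568890231/3192333435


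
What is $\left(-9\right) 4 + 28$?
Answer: $-8$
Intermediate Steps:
$\left(-9\right) 4 + 28 = -36 + 28 = -8$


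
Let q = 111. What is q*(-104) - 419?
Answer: -11963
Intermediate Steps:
q*(-104) - 419 = 111*(-104) - 419 = -11544 - 419 = -11963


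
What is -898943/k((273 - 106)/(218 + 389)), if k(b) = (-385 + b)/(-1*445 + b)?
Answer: -60666966241/58382 ≈ -1.0391e+6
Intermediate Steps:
k(b) = (-385 + b)/(-445 + b)
-898943/k((273 - 106)/(218 + 389)) = -898943*(-445 + (273 - 106)/(218 + 389))/(-385 + (273 - 106)/(218 + 389)) = -898943*(-445 + 167/607)/(-385 + 167/607) = -898943/(-233528/607/(-269948/607)) = -898943/((-607/269948*(-233528/607))) = -898943/58382/67487 = -898943*67487/58382 = -60666966241/58382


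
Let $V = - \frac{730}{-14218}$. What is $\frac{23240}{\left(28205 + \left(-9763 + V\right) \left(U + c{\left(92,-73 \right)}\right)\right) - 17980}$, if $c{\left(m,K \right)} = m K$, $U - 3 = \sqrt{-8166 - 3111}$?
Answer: $\frac{76987205498554819160}{217198322601187600716709} + \frac{34399759972782960 i \sqrt{1253}}{217198322601187600716709} \approx 0.00035446 + 5.6063 \cdot 10^{-6} i$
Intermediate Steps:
$V = \frac{365}{7109}$ ($V = \left(-730\right) \left(- \frac{1}{14218}\right) = \frac{365}{7109} \approx 0.051343$)
$U = 3 + 3 i \sqrt{1253}$ ($U = 3 + \sqrt{-8166 - 3111} = 3 + \sqrt{-11277} = 3 + 3 i \sqrt{1253} \approx 3.0 + 106.19 i$)
$c{\left(m,K \right)} = K m$
$\frac{23240}{\left(28205 + \left(-9763 + V\right) \left(U + c{\left(92,-73 \right)}\right)\right) - 17980} = \frac{23240}{\left(28205 + \left(-9763 + \frac{365}{7109}\right) \left(\left(3 + 3 i \sqrt{1253}\right) - 6716\right)\right) - 17980} = \frac{23240}{\left(28205 - \frac{69404802 \left(\left(3 + 3 i \sqrt{1253}\right) - 6716\right)}{7109}\right) - 17980} = \frac{23240}{\left(28205 - \frac{69404802 \left(-6713 + 3 i \sqrt{1253}\right)}{7109}\right) - 17980} = \frac{23240}{\left(28205 + \left(\frac{465914435826}{7109} - \frac{208214406 i \sqrt{1253}}{7109}\right)\right) - 17980} = \frac{23240}{\left(\frac{466114945171}{7109} - \frac{208214406 i \sqrt{1253}}{7109}\right) - 17980} = \frac{23240}{\frac{465987125351}{7109} - \frac{208214406 i \sqrt{1253}}{7109}}$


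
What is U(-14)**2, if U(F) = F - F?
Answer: 0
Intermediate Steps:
U(F) = 0
U(-14)**2 = 0**2 = 0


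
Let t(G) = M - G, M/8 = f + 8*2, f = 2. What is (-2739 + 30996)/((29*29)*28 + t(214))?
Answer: 9419/7826 ≈ 1.2036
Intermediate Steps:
M = 144 (M = 8*(2 + 8*2) = 8*(2 + 16) = 8*18 = 144)
t(G) = 144 - G
(-2739 + 30996)/((29*29)*28 + t(214)) = (-2739 + 30996)/((29*29)*28 + (144 - 1*214)) = 28257/(841*28 + (144 - 214)) = 28257/(23548 - 70) = 28257/23478 = 28257*(1/23478) = 9419/7826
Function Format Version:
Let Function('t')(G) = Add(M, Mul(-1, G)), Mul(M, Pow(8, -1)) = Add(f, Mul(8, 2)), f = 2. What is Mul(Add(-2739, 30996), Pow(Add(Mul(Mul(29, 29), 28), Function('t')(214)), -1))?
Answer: Rational(9419, 7826) ≈ 1.2036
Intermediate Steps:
M = 144 (M = Mul(8, Add(2, Mul(8, 2))) = Mul(8, Add(2, 16)) = Mul(8, 18) = 144)
Function('t')(G) = Add(144, Mul(-1, G))
Mul(Add(-2739, 30996), Pow(Add(Mul(Mul(29, 29), 28), Function('t')(214)), -1)) = Mul(Add(-2739, 30996), Pow(Add(Mul(Mul(29, 29), 28), Add(144, Mul(-1, 214))), -1)) = Mul(28257, Pow(Add(Mul(841, 28), Add(144, -214)), -1)) = Mul(28257, Pow(Add(23548, -70), -1)) = Mul(28257, Pow(23478, -1)) = Mul(28257, Rational(1, 23478)) = Rational(9419, 7826)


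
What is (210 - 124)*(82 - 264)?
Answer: -15652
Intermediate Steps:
(210 - 124)*(82 - 264) = 86*(-182) = -15652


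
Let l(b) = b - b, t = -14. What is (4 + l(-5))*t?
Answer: -56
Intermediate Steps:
l(b) = 0
(4 + l(-5))*t = (4 + 0)*(-14) = 4*(-14) = -56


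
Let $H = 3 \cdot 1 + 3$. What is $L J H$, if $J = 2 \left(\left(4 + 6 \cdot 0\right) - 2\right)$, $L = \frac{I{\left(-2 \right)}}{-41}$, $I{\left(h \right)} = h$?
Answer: $\frac{48}{41} \approx 1.1707$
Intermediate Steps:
$H = 6$ ($H = 3 + 3 = 6$)
$L = \frac{2}{41}$ ($L = - \frac{2}{-41} = \left(-2\right) \left(- \frac{1}{41}\right) = \frac{2}{41} \approx 0.048781$)
$J = 4$ ($J = 2 \left(\left(4 + 0\right) - 2\right) = 2 \left(4 - 2\right) = 2 \cdot 2 = 4$)
$L J H = \frac{2}{41} \cdot 4 \cdot 6 = \frac{8}{41} \cdot 6 = \frac{48}{41}$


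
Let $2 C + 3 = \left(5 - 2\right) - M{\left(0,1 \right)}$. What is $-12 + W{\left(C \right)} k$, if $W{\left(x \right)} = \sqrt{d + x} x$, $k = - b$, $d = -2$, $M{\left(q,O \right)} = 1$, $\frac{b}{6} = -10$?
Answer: $-12 - 15 i \sqrt{10} \approx -12.0 - 47.434 i$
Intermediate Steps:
$b = -60$ ($b = 6 \left(-10\right) = -60$)
$k = 60$ ($k = \left(-1\right) \left(-60\right) = 60$)
$C = - \frac{1}{2}$ ($C = - \frac{3}{2} + \frac{\left(5 - 2\right) - 1}{2} = - \frac{3}{2} + \frac{3 - 1}{2} = - \frac{3}{2} + \frac{1}{2} \cdot 2 = - \frac{3}{2} + 1 = - \frac{1}{2} \approx -0.5$)
$W{\left(x \right)} = x \sqrt{-2 + x}$ ($W{\left(x \right)} = \sqrt{-2 + x} x = x \sqrt{-2 + x}$)
$-12 + W{\left(C \right)} k = -12 + - \frac{\sqrt{-2 - \frac{1}{2}}}{2} \cdot 60 = -12 + - \frac{\sqrt{- \frac{5}{2}}}{2} \cdot 60 = -12 + - \frac{\frac{1}{2} i \sqrt{10}}{2} \cdot 60 = -12 + - \frac{i \sqrt{10}}{4} \cdot 60 = -12 - 15 i \sqrt{10}$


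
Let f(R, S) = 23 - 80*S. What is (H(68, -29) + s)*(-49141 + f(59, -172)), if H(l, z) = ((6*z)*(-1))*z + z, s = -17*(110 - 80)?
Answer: 197474430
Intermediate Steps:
s = -510 (s = -17*30 = -510)
f(R, S) = 23 - 80*S
H(l, z) = z - 6*z**2 (H(l, z) = (-6*z)*z + z = -6*z**2 + z = z - 6*z**2)
(H(68, -29) + s)*(-49141 + f(59, -172)) = (-29*(1 - 6*(-29)) - 510)*(-49141 + (23 - 80*(-172))) = (-29*(1 + 174) - 510)*(-49141 + (23 + 13760)) = (-29*175 - 510)*(-49141 + 13783) = (-5075 - 510)*(-35358) = -5585*(-35358) = 197474430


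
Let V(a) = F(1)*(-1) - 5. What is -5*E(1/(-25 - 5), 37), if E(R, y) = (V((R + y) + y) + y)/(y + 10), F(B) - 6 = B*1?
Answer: -125/47 ≈ -2.6596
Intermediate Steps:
F(B) = 6 + B (F(B) = 6 + B*1 = 6 + B)
V(a) = -12 (V(a) = (6 + 1)*(-1) - 5 = 7*(-1) - 5 = -7 - 5 = -12)
E(R, y) = (-12 + y)/(10 + y) (E(R, y) = (-12 + y)/(y + 10) = (-12 + y)/(10 + y))
-5*E(1/(-25 - 5), 37) = -5*(-12 + 37)/(10 + 37) = -5*25/47 = -125/47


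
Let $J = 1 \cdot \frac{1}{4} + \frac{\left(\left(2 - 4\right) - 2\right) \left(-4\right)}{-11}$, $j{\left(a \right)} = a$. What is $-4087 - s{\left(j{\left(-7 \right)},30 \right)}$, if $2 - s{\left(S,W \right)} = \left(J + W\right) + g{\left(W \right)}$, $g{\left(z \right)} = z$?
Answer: $- \frac{177329}{44} \approx -4030.2$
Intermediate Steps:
$J = - \frac{53}{44}$ ($J = 1 \cdot \frac{1}{4} + \left(\left(2 - 4\right) - 2\right) \left(-4\right) \left(- \frac{1}{11}\right) = \frac{1}{4} + \left(-2 - 2\right) \left(-4\right) \left(- \frac{1}{11}\right) = \frac{1}{4} + \left(-4\right) \left(-4\right) \left(- \frac{1}{11}\right) = \frac{1}{4} + 16 \left(- \frac{1}{11}\right) = \frac{1}{4} - \frac{16}{11} = - \frac{53}{44} \approx -1.2045$)
$s{\left(S,W \right)} = \frac{141}{44} - 2 W$ ($s{\left(S,W \right)} = 2 - \left(\left(- \frac{53}{44} + W\right) + W\right) = 2 - \left(- \frac{53}{44} + 2 W\right) = \frac{141}{44} - 2 W$)
$-4087 - s{\left(j{\left(-7 \right)},30 \right)} = -4087 - \left(\frac{141}{44} - 60\right) = -4087 - - \frac{2499}{44} = -4087 + \frac{2499}{44} = - \frac{177329}{44}$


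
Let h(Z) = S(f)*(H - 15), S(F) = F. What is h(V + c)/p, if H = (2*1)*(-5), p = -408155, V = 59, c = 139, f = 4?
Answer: 20/81631 ≈ 0.00024500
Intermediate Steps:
H = -10 (H = 2*(-5) = -10)
h(Z) = -100 (h(Z) = 4*(-10 - 15) = 4*(-25) = -100)
h(V + c)/p = -100/(-408155) = -100*(-1/408155) = 20/81631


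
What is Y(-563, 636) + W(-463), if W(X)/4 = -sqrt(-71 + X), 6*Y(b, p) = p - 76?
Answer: 280/3 - 4*I*sqrt(534) ≈ 93.333 - 92.434*I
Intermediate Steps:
Y(b, p) = -38/3 + p/6 (Y(b, p) = (p - 76)/6 = (-76 + p)/6 = -38/3 + p/6)
W(X) = -4*sqrt(-71 + X) (W(X) = 4*(-sqrt(-71 + X)) = -4*sqrt(-71 + X))
Y(-563, 636) + W(-463) = (-38/3 + (1/6)*636) - 4*sqrt(-71 - 463) = (-38/3 + 106) - 4*I*sqrt(534) = 280/3 - 4*I*sqrt(534)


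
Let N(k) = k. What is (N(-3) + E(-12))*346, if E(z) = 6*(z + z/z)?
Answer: -23874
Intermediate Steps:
E(z) = 6 + 6*z (E(z) = 6*(z + 1) = 6*(1 + z) = 6 + 6*z)
(N(-3) + E(-12))*346 = (-3 + (6 + 6*(-12)))*346 = (-3 + (6 - 72))*346 = (-3 - 66)*346 = -69*346 = -23874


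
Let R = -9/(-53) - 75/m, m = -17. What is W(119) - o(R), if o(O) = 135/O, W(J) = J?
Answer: 123199/1376 ≈ 89.534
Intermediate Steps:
R = 4128/901 (R = -9/(-53) - 75/(-17) = -9*(-1/53) - 75*(-1/17) = 9/53 + 75/17 = 4128/901 ≈ 4.5816)
W(119) - o(R) = 119 - 135/4128/901 = 119 - 135*901/4128 = 119 - 1*40545/1376 = 119 - 40545/1376 = 123199/1376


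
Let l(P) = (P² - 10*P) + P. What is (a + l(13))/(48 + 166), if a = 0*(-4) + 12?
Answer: 32/107 ≈ 0.29907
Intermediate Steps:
l(P) = P² - 9*P
a = 12 (a = 0 + 12 = 12)
(a + l(13))/(48 + 166) = (12 + 13*(-9 + 13))/(48 + 166) = (12 + 13*4)/214 = (12 + 52)*(1/214) = 64*(1/214) = 32/107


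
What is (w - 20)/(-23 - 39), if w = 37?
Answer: -17/62 ≈ -0.27419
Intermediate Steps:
(w - 20)/(-23 - 39) = (37 - 20)/(-23 - 39) = 17/(-62) = -1/62*17 = -17/62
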